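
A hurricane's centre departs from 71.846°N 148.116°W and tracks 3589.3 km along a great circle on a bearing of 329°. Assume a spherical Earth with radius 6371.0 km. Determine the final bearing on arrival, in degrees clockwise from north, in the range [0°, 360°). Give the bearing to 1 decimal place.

δ = 3589.3/6371 = 0.563381 rad (32.2794°).
Converting: φ₁ = 1.253949 rad, θ = 5.742133 rad.
Destination latitude: φ₂ = arcsin( sin φ₁ cos δ + cos φ₁ sin δ cos θ ) = arcsin(0.945998) = 71.084°.
Δλ = atan2( sin θ sin δ cos φ₁ , cos δ − sin φ₁ sin φ₂ ) = atan2(-0.085699, -0.053454) = -2.128486 rad = -121.953°.
λ₂ = -148.116° + -121.953° = -270.069°, normalized to (−180°, 180°] → 89.931°.
The forward bearing on arrival equals the back-azimuth from the destination plus 180°.
Back-azimuth from P₂ (71.1°, 89.9°) to P₁ (71.8°, -148.1°), with Δλ' = λ₁ − λ₂ = -238.0°: atan2( sin Δλ' cos φ₁ , cos φ₂ sin φ₁ − sin φ₂ cos φ₁ cos Δλ' ) = 29.7°.
Final bearing = (29.7° + 180°) mod 360° = 209.7°.

final bearing 209.7°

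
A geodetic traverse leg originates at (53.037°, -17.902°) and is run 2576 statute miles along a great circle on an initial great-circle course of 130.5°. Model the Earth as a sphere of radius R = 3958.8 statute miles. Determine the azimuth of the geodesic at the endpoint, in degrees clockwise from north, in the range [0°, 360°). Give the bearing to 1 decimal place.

final bearing 150.1°

δ = 2576/3958.8 = 0.650702 rad (37.2825°).
With φ₁ = 53.037° = 0.925670 rad and θ = 130.5° = 2.277655 rad:
Applying the spherical law of cosines for sides, sin φ₂ = sin φ₁ cos δ + cos φ₁ sin δ cos θ = 0.399199, so φ₂ = 23.528°.
Then Δλ = atan2(0.276966, 0.476689) = 0.526347 rad, from sin θ sin δ cos φ₁ over cos δ − sin φ₁ sin φ₂.
Hence λ₂ = -17.902° + 30.157° = 12.255°.
The forward bearing on arrival equals the back-azimuth from the destination plus 180°.
Back-azimuth from P₂ (23.5°, 12.3°) to P₁ (53.0°, -17.9°), with Δλ' = λ₁ − λ₂ = -30.2°: atan2( sin Δλ' cos φ₁ , cos φ₂ sin φ₁ − sin φ₂ cos φ₁ cos Δλ' ) = 330.1°.
Final bearing = (330.1° + 180°) mod 360° = 150.1°.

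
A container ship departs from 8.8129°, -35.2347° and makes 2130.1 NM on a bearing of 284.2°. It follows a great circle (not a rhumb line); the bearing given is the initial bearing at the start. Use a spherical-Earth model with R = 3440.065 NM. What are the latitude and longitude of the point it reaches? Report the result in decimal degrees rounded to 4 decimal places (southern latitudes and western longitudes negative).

Central angle δ = d/R = 0.619203 rad.
Start latitude φ₁ = 0.153814 rad; initial bearing θ = 4.960226 rad.
Applying the spherical law of cosines for sides, sin φ₂ = sin φ₁ cos δ + cos φ₁ sin δ cos θ = 0.265456, so φ₂ = 15.3941°.
For the longitude increment, Δλ = atan2( sin θ sin δ cos φ₁, cos δ − sin φ₁ sin φ₂ ) = atan2(-0.556010, 0.773671) = -35.7035°.
Hence λ₂ = -35.2347° + -35.7035° = -70.9382°.

latitude 15.3941°, longitude -70.9382°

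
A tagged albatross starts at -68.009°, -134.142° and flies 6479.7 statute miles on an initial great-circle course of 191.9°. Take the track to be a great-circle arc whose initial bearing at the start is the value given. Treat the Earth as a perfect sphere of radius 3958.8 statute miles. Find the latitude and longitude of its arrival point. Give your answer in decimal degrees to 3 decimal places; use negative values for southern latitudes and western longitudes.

Central angle δ = d/R = 1.636784 rad.
Converting: φ₁ = -1.186981 rad, θ = 3.349287 rad.
sin φ₂ = sin φ₁ cos δ + cos φ₁ sin δ cos θ = (-0.927243)(-0.065940) + (0.374461)(0.997824)(-0.978509) = -0.304474
φ₂ = asin(-0.304474) = -0.309386 rad = -17.727°.
Then Δλ = atan2(-0.077047, -0.348261) = -2.923865 rad, from sin θ sin δ cos φ₁ over cos δ − sin φ₁ sin φ₂.
λ₂ = -134.142° + -167.525° = -301.667°, normalized to (−180°, 180°] → 58.333°.

latitude -17.727°, longitude 58.333°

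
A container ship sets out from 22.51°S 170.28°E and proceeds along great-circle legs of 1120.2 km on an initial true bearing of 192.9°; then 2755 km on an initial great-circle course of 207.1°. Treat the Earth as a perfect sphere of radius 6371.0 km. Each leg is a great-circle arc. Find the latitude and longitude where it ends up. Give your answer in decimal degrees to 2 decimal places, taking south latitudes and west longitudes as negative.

latitude -53.19°, longitude 149.05°

Apply the spherical direct solution leg by leg, carrying full precision between legs.
Leg 1: from (-22.51°, 170.28°), δ = 1120.2/6371 = 0.175828 rad, θ = 192.9° → φ = -32.31°, λ = 167.63°.
Leg 2: from (-32.31°, 167.63°), δ = 2755/6371 = 0.432428 rad, θ = 207.1° → φ = -53.19°, λ = 149.05°.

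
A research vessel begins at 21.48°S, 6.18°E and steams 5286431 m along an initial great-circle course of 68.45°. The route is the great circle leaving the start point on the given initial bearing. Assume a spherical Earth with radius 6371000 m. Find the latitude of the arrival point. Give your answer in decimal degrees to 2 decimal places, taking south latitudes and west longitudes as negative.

Angular distance δ = d/R = 5286431 / 6371000 = 0.829765 rad.
Start latitude φ₁ = -0.374897 rad; initial bearing θ = 1.194678 rad.
Destination latitude: φ₂ = arcsin( sin φ₁ cos δ + cos φ₁ sin δ cos θ ) = arcsin(0.004985) = 0.29°.
For the longitude increment, Δλ = atan2( sin θ sin δ cos φ₁, cos δ − sin φ₁ sin φ₂ ) = atan2(0.638541, 0.676875) = 43.33°.
λ₂ = λ₁ + Δλ = 49.51°.

latitude 0.29°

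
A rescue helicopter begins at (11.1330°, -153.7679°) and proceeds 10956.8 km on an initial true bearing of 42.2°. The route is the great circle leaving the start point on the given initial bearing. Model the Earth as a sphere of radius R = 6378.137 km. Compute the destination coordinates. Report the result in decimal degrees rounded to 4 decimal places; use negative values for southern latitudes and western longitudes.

Central angle δ = d/R = 1.717868 rad.
With φ₁ = 11.1330° = 0.194308 rad and θ = 42.2° = 0.736529 rad:
Destination latitude: φ₂ = arcsin( sin φ₁ cos δ + cos φ₁ sin δ cos θ ) = arcsin(0.690721) = 43.6872°.
Δλ = atan2( sin θ sin δ cos φ₁ , cos δ − sin φ₁ sin φ₂ ) = atan2(0.651965, -0.279912) = 1.976334 rad = 113.2356°.
Hence λ₂ = -153.7679° + 113.2356° = -40.5323°.

latitude 43.6872°, longitude -40.5323°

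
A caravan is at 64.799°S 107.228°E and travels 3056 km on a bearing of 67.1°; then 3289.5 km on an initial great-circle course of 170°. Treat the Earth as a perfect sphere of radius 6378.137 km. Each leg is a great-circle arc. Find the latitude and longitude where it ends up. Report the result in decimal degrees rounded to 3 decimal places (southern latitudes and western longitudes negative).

Apply the spherical direct solution leg by leg, carrying full precision between legs.
Leg 1: from (-64.799°, 107.228°), δ = 3056/6378.137 = 0.479137 rad, θ = 67.1° → φ = -46.598°, λ = 145.403°.
Leg 2: from (-46.598°, 145.403°), δ = 3289.5/6378.137 = 0.515746 rad, θ = 170° → φ = -74.965°, λ = 164.680°.

latitude -74.965°, longitude 164.680°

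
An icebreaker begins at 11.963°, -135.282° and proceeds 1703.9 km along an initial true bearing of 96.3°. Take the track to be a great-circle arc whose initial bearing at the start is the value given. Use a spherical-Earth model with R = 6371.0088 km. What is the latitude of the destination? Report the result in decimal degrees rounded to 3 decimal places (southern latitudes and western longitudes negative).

latitude 9.877°

δ = 1703.9/6371.0088 = 0.267446 rad (15.3235°).
Converting: φ₁ = 0.208794 rad, θ = 1.680752 rad.
sin φ₂ = sin φ₁ cos δ + cos φ₁ sin δ cos θ = (0.207280)(0.964449) + (0.978282)(0.264269)(-0.109734) = 0.171541
φ₂ = asin(0.171541) = 0.172394 rad = 9.877°.
For the longitude increment, Δλ = atan2( sin θ sin δ cos φ₁, cos δ − sin φ₁ sin φ₂ ) = atan2(0.256968, 0.928892) = 15.464°.
λ₂ = -135.282° + 15.464° = -119.818°.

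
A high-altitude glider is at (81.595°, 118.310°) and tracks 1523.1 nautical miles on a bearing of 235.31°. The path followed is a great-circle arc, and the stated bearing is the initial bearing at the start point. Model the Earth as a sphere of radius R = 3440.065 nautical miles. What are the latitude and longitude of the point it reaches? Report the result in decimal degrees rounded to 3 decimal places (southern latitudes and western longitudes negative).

latitude 59.118°, longitude 74.969°

Angular distance δ = d/R = 1523.1 / 3440.065 = 0.442753 rad.
Start latitude φ₁ = 1.424101 rad; initial bearing θ = 4.106934 rad.
Applying the spherical law of cosines for sides, sin φ₂ = sin φ₁ cos δ + cos φ₁ sin δ cos θ = 0.858230, so φ₂ = 59.118°.
For the longitude increment, Δλ = atan2( sin θ sin δ cos φ₁, cos δ − sin φ₁ sin φ₂ ) = atan2(-0.051491, 0.054564) = -43.341°.
λ₂ = 118.310° + -43.341° = 74.969°.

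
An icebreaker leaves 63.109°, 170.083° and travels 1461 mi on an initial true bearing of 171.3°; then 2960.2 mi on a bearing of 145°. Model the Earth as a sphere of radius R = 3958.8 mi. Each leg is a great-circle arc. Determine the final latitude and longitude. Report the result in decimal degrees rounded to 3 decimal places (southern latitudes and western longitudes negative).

latitude 4.498°, longitude -162.668°

Apply the spherical direct solution leg by leg, carrying full precision between legs.
Leg 1: from (63.109°, 170.083°), δ = 1461/3958.8 = 0.369051 rad, θ = 171.3° → φ = 42.109°, λ = 174.301°.
Leg 2: from (42.109°, 174.301°), δ = 2960.2/3958.8 = 0.747752 rad, θ = 145° → φ = 4.498°, λ = -162.668°.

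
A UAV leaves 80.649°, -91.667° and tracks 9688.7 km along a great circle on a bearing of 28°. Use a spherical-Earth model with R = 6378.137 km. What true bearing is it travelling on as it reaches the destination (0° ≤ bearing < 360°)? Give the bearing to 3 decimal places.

final bearing 175.540°

δ = 9688.7/6378.137 = 1.519049 rad (87.0351°).
Start latitude φ₁ = 1.407591 rad; initial bearing θ = 0.488692 rad.
Applying the spherical law of cosines for sides, sin φ₂ = sin φ₁ cos δ + cos φ₁ sin δ cos θ = 0.194309, so φ₂ = 11.204°.
For the longitude increment, Δλ = atan2( sin θ sin δ cos φ₁, cos δ − sin φ₁ sin φ₂ ) = atan2(0.076179, -0.140002) = 151.448°.
λ₂ = λ₁ + Δλ = 59.781°.
The forward bearing on arrival equals the back-azimuth from the destination plus 180°.
Back-azimuth from P₂ (11.204°, 59.781°) to P₁ (80.649°, -91.667°), with Δλ' = λ₁ − λ₂ = -151.448°: atan2( sin Δλ' cos φ₁ , cos φ₂ sin φ₁ − sin φ₂ cos φ₁ cos Δλ' ) = 355.540°.
Final bearing = (355.540° + 180°) mod 360° = 175.540°.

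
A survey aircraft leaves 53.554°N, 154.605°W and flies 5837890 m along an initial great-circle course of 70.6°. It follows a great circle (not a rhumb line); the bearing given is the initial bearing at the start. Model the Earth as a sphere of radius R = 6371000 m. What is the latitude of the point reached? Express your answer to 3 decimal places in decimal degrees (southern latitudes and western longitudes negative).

latitude 40.258°

The arc subtends δ = 5837890/6371000 = 0.916322 rad at the centre.
Start latitude φ₁ = 0.934694 rad; initial bearing θ = 1.232202 rad.
Destination latitude: φ₂ = arcsin( sin φ₁ cos δ + cos φ₁ sin δ cos θ ) = arcsin(0.646234) = 40.258°.
Δλ = atan2( sin θ sin δ cos φ₁ , cos δ − sin φ₁ sin φ₂ ) = atan2(0.444552, 0.088900) = 1.373423 rad = 78.691°.
λ₂ = -154.605° + 78.691° = -75.914°.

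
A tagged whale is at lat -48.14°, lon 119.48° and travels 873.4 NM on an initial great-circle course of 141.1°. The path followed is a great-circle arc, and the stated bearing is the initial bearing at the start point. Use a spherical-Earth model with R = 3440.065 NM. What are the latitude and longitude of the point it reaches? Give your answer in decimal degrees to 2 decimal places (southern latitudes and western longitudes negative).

latitude -58.36°, longitude 136.98°

Central angle δ = d/R = 0.253891 rad.
Converting: φ₁ = -0.840202 rad, θ = 2.462660 rad.
sin φ₂ = sin φ₁ cos δ + cos φ₁ sin δ cos θ = (-0.744778)(0.967943) + (0.667313)(0.251172)(-0.778243) = -0.851343
φ₂ = asin(-0.851343) = -1.018541 rad = -58.36°.
For the longitude increment, Δλ = atan2( sin θ sin δ cos φ₁, cos δ − sin φ₁ sin φ₂ ) = atan2(0.105253, 0.333881) = 17.50°.
λ₂ = λ₁ + Δλ = 136.98°.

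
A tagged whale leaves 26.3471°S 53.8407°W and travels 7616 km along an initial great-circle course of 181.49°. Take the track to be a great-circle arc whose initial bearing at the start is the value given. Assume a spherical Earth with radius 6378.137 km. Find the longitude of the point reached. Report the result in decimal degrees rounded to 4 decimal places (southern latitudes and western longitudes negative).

longitude 142.4211°

The arc subtends δ = 7616/6378.137 = 1.194079 rad at the centre.
Start latitude φ₁ = -0.459844 rad; initial bearing θ = 3.167598 rad.
Applying the spherical law of cosines for sides, sin φ₂ = sin φ₁ cos δ + cos φ₁ sin δ cos θ = -0.996265, so φ₂ = -85.0466°.
For the longitude increment, Δλ = atan2( sin θ sin δ cos φ₁, cos δ − sin φ₁ sin φ₂ ) = atan2(-0.021667, -0.074281) = -163.7382°.
λ₂ = -53.8407° + -163.7382° = -217.5789°, normalized to (−180°, 180°] → 142.4211°.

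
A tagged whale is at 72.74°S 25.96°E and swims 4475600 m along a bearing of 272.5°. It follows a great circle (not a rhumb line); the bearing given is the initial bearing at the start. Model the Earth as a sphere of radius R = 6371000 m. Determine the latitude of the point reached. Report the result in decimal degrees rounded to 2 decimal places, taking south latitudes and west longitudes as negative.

latitude -46.10°

Angular distance δ = d/R = 4475600 / 6371000 = 0.702496 rad.
Start latitude φ₁ = -1.269552 rad; initial bearing θ = 4.756022 rad.
sin φ₂ = sin φ₁ cos δ + cos φ₁ sin δ cos θ = (-0.954968)(0.763232) + (0.296708)(0.646124)(0.043619) = -0.720500
φ₂ = asin(-0.720500) = -0.804523 rad = -46.10°.
For the longitude increment, Δλ = atan2( sin θ sin δ cos φ₁, cos δ − sin φ₁ sin φ₂ ) = atan2(-0.191528, 0.075177) = -68.57°.
Hence λ₂ = 25.96° + -68.57° = -42.61°.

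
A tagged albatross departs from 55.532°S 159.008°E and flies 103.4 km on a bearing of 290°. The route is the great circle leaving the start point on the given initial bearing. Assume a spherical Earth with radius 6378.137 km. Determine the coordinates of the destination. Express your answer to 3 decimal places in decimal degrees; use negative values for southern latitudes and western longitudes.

latitude -55.205°, longitude 157.478°

The arc subtends δ = 103.4/6378.137 = 0.016212 rad at the centre.
Converting: φ₁ = -0.969216 rad, θ = 5.061455 rad.
sin φ₂ = sin φ₁ cos δ + cos φ₁ sin δ cos θ = (-0.824442)(0.999869) + (0.565946)(0.016211)(0.342020) = -0.821196
φ₂ = asin(-0.821196) = -0.963504 rad = -55.205°.
Then Δλ = atan2(-0.008621, 0.322840) = -0.026698 rad, from sin θ sin δ cos φ₁ over cos δ − sin φ₁ sin φ₂.
λ₂ = λ₁ + Δλ = 157.478°.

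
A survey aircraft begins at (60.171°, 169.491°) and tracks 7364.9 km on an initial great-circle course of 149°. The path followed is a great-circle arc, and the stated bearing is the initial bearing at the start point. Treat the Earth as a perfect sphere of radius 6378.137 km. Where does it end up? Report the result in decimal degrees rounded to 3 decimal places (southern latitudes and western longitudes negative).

latitude -2.255°, longitude -162.380°

δ = 7364.9/6378.137 = 1.154710 rad (66.1600°).
With φ₁ = 60.171° = 1.050182 rad and θ = 149° = 2.600541 rad:
Destination latitude: φ₂ = arcsin( sin φ₁ cos δ + cos φ₁ sin δ cos θ ) = arcsin(-0.039353) = -2.255°.
Then Δλ = atan2(0.234328, 0.438323) = 0.490945 rad, from sin θ sin δ cos φ₁ over cos δ − sin φ₁ sin φ₂.
λ₂ = 169.491° + 28.129° = 197.620°, normalized to (−180°, 180°] → -162.380°.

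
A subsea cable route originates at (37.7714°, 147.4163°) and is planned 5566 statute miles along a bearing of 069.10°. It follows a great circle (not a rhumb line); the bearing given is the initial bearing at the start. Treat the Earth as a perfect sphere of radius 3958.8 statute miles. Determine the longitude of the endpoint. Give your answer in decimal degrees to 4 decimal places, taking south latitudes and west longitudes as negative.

δ = 5566/3958.8 = 1.405982 rad (80.5568°).
Converting: φ₁ = 0.659235 rad, θ = 1.206023 rad.
Applying the spherical law of cosines for sides, sin φ₂ = sin φ₁ cos δ + cos φ₁ sin δ cos θ = 0.378661, so φ₂ = 22.2508°.
For the longitude increment, Δλ = atan2( sin θ sin δ cos φ₁, cos δ − sin φ₁ sin φ₂ ) = atan2(0.728445, -0.067865) = 95.3225°.
λ₂ = 147.4163° + 95.3225° = 242.7388°, normalized to (−180°, 180°] → -117.2612°.

longitude -117.2612°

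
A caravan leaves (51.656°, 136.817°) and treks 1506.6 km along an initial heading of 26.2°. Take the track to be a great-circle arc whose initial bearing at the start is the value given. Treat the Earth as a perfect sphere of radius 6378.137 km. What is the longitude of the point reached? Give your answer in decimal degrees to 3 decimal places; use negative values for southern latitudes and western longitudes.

The arc subtends δ = 1506.6/6378.137 = 0.236213 rad at the centre.
With φ₁ = 51.656° = 0.901567 rad and θ = 26.2° = 0.457276 rad:
Destination latitude: φ₂ = arcsin( sin φ₁ cos δ + cos φ₁ sin δ cos θ ) = arcsin(0.892788) = 63.226°.
Δλ = atan2( sin θ sin δ cos φ₁ , cos δ − sin φ₁ sin φ₂ ) = atan2(0.064099, 0.272017) = 0.231422 rad = 13.260°.
Hence λ₂ = 136.817° + 13.260° = 150.077°.

longitude 150.077°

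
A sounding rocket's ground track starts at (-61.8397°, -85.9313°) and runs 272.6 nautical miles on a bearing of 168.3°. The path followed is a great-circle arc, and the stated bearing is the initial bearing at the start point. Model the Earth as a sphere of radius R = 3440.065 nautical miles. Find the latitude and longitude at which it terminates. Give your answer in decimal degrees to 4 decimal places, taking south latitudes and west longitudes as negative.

latitude -66.2692°, longitude -83.6453°

δ = 272.6/3440.065 = 0.079243 rad (4.5403°).
Start latitude φ₁ = -1.079306 rad; initial bearing θ = 2.937389 rad.
Destination latitude: φ₂ = arcsin( sin φ₁ cos δ + cos φ₁ sin δ cos θ ) = arcsin(-0.915447) = -66.2692°.
Then Δλ = atan2(0.007576, 0.189776) = 0.039899 rad, from sin θ sin δ cos φ₁ over cos δ − sin φ₁ sin φ₂.
λ₂ = λ₁ + Δλ = -83.6453°.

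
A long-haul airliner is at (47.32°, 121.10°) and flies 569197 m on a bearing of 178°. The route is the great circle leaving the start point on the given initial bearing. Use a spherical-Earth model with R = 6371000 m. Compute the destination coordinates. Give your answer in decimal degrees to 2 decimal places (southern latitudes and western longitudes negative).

latitude 42.20°, longitude 121.34°

Angular distance δ = d/R = 569197 / 6371000 = 0.089342 rad.
Start latitude φ₁ = 0.825890 rad; initial bearing θ = 3.106686 rad.
Destination latitude: φ₂ = arcsin( sin φ₁ cos δ + cos φ₁ sin δ cos θ ) = arcsin(0.671772) = 42.20°.
For the longitude increment, Δλ = atan2( sin θ sin δ cos φ₁, cos δ − sin φ₁ sin φ₂ ) = atan2(0.002111, 0.502158) = 0.24°.
Hence λ₂ = 121.10° + 0.24° = 121.34°.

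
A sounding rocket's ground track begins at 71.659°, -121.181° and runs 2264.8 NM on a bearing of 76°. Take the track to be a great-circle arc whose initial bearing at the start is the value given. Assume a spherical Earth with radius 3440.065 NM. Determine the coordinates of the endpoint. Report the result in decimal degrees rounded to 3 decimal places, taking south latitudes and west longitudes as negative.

latitude 52.882°, longitude -41.530°

The arc subtends δ = 2264.8/3440.065 = 0.658360 rad at the centre.
Start latitude φ₁ = 1.250685 rad; initial bearing θ = 1.326450 rad.
Destination latitude: φ₂ = arcsin( sin φ₁ cos δ + cos φ₁ sin δ cos θ ) = arcsin(0.797390) = 52.882°.
Then Δλ = atan2(0.186804, 0.034114) = 1.390169 rad, from sin θ sin δ cos φ₁ over cos δ − sin φ₁ sin φ₂.
Hence λ₂ = -121.181° + 79.651° = -41.530°.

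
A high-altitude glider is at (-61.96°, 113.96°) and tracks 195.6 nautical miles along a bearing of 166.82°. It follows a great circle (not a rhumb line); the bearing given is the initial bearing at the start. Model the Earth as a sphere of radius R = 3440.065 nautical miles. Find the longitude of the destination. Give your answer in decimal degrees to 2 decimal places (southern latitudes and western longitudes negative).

The arc subtends δ = 195.6/3440.065 = 0.056859 rad at the centre.
Start latitude φ₁ = -1.081406 rad; initial bearing θ = 2.911558 rad.
sin φ₂ = sin φ₁ cos δ + cos φ₁ sin δ cos θ = (-0.882620)(0.998384) + (0.470088)(0.056829)(-0.973659) = -0.907204
φ₂ = asin(-0.907204) = -1.136590 rad = -65.12°.
Then Δλ = atan2(0.006091, 0.197668) = 0.030806 rad, from sin θ sin δ cos φ₁ over cos δ − sin φ₁ sin φ₂.
Hence λ₂ = 113.96° + 1.77° = 115.73°.

longitude 115.73°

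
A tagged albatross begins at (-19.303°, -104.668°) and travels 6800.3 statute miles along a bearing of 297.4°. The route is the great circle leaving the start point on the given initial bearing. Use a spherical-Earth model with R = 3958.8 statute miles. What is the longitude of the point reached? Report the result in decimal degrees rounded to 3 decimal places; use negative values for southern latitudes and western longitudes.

longitude 166.133°

Angular distance δ = d/R = 6800.3 / 3958.8 = 1.717768 rad.
Converting: φ₁ = -0.336901 rad, θ = 5.190609 rad.
Destination latitude: φ₂ = arcsin( sin φ₁ cos δ + cos φ₁ sin δ cos θ ) = arcsin(0.478055) = 28.558°.
Then Δλ = atan2(-0.828872, 0.011585) = -1.556821 rad, from sin θ sin δ cos φ₁ over cos δ − sin φ₁ sin φ₂.
λ₂ = -104.668° + -89.199° = -193.867°, normalized to (−180°, 180°] → 166.133°.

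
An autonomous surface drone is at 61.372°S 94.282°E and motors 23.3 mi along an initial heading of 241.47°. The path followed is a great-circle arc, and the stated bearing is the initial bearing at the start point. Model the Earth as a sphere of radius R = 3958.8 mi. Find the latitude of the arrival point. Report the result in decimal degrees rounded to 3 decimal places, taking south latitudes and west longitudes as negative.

latitude -61.532°

δ = 23.3/3958.8 = 0.005886 rad (0.3372°).
With φ₁ = -61.372° = -1.071143 rad and θ = 241.47° = 4.214447 rad:
Applying the spherical law of cosines for sides, sin φ₂ = sin φ₁ cos δ + cos φ₁ sin δ cos θ = -0.879081, so φ₂ = -61.532°.
For the longitude increment, Δλ = atan2( sin θ sin δ cos φ₁, cos δ − sin φ₁ sin φ₂ ) = atan2(-0.002477, 0.228371) = -0.622°.
λ₂ = λ₁ + Δλ = 93.660°.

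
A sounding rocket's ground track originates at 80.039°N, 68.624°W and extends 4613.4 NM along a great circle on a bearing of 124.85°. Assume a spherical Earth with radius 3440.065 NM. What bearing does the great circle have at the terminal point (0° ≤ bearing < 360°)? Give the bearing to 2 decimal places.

δ = 4613.4/3440.065 = 1.341079 rad (76.8382°).
Converting: φ₁ = 1.396944 rad, θ = 2.179044 rad.
Destination latitude: φ₂ = arcsin( sin φ₁ cos δ + cos φ₁ sin δ cos θ ) = arcsin(0.128021) = 7.355°.
For the longitude increment, Δλ = atan2( sin θ sin δ cos φ₁, cos δ − sin φ₁ sin φ₂ ) = atan2(0.138225, 0.101610) = 53.680°.
Hence λ₂ = -68.624° + 53.680° = -14.944°.
The forward bearing on arrival equals the back-azimuth from the destination plus 180°.
Back-azimuth from P₂ (7.36°, -14.94°) to P₁ (80.04°, -68.62°), with Δλ' = λ₁ − λ₂ = -53.68°: atan2( sin Δλ' cos φ₁ , cos φ₂ sin φ₁ − sin φ₂ cos φ₁ cos Δλ' ) = 351.77°.
Final bearing = (351.77° + 180°) mod 360° = 171.77°.

final bearing 171.77°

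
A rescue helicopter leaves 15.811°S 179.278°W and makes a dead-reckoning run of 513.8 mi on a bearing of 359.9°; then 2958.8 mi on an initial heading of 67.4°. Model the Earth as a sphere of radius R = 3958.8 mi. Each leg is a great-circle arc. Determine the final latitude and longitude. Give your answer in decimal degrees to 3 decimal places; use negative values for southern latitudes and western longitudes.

latitude 8.720°, longitude -139.880°

Apply the spherical direct solution leg by leg, carrying full precision between legs.
Leg 1: from (-15.811°, -179.278°), δ = 513.8/3958.8 = 0.129787 rad, θ = 359.9° → φ = -8.375°, λ = -179.291°.
Leg 2: from (-8.375°, -179.291°), δ = 2958.8/3958.8 = 0.747398 rad, θ = 67.4° → φ = 8.720°, λ = -139.880°.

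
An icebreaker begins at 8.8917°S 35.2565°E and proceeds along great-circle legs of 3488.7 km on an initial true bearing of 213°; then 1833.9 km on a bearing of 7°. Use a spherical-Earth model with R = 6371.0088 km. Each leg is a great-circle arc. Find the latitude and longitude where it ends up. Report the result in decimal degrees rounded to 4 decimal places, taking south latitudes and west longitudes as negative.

latitude -17.9009°, longitude 17.2682°

Apply the spherical direct solution leg by leg, carrying full precision between legs.
Leg 1: from (-8.8917°, 35.2565°), δ = 3488.7/6371.0088 = 0.547590 rad, θ = 213° → φ = -34.2883°, λ = 15.1846°.
Leg 2: from (-34.2883°, 15.1846°), δ = 1833.9/6371.0088 = 0.287851 rad, θ = 7° → φ = -17.9009°, λ = 17.2682°.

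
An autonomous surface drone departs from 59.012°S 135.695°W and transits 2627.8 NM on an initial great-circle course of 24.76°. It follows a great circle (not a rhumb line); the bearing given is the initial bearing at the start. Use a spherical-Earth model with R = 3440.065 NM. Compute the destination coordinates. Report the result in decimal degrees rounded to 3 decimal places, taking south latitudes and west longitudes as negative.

Angular distance δ = d/R = 2627.8 / 3440.065 = 0.763881 rad.
Start latitude φ₁ = -1.029954 rad; initial bearing θ = 0.432144 rad.
sin φ₂ = sin φ₁ cos δ + cos φ₁ sin δ cos θ = (-0.857275)(0.722157) + (0.514859)(0.691729)(0.908070) = -0.295685
φ₂ = asin(-0.295685) = -0.300172 rad = -17.199°.
Δλ = atan2( sin θ sin δ cos φ₁ , cos δ − sin φ₁ sin φ₂ ) = atan2(0.149159, 0.468674) = 0.308122 rad = 17.654°.
λ₂ = -135.695° + 17.654° = -118.041°.

latitude -17.199°, longitude -118.041°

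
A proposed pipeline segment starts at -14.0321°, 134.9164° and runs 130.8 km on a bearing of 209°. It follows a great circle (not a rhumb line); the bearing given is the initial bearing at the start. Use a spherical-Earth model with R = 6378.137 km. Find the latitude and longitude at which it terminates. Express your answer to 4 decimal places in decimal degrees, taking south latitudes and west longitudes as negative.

Angular distance δ = d/R = 130.8 / 6378.137 = 0.020508 rad.
Start latitude φ₁ = -0.244906 rad; initial bearing θ = 3.647738 rad.
Destination latitude: φ₂ = arcsin( sin φ₁ cos δ + cos φ₁ sin δ cos θ ) = arcsin(-0.259814) = -15.0590°.
Then Δλ = atan2(-0.009645, 0.936794) = -0.010295 rad, from sin θ sin δ cos φ₁ over cos δ − sin φ₁ sin φ₂.
Hence λ₂ = 134.9164° + -0.5899° = 134.3265°.

latitude -15.0590°, longitude 134.3265°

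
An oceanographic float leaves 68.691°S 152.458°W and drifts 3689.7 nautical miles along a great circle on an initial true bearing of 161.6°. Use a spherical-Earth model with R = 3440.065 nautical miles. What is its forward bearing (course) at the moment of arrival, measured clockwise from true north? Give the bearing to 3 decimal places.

final bearing 9.954°

Angular distance δ = d/R = 3689.7 / 3440.065 = 1.072567 rad.
Start latitude φ₁ = -1.198884 rad; initial bearing θ = 2.820452 rad.
sin φ₂ = sin φ₁ cos δ + cos φ₁ sin δ cos θ = (-0.931634)(0.477871) + (0.363398)(0.878430)(-0.948876) = -0.748100
φ₂ = asin(-0.748100) = -0.845195 rad = -48.426°.
Δλ = atan2( sin θ sin δ cos φ₁ , cos δ − sin φ₁ sin φ₂ ) = atan2(0.100761, -0.219085) = 2.710521 rad = 155.301°.
λ₂ = -152.458° + 155.301° = 2.843°.
The forward bearing on arrival equals the back-azimuth from the destination plus 180°.
Back-azimuth from P₂ (-48.426°, 2.843°) to P₁ (-68.691°, -152.458°), with Δλ' = λ₁ − λ₂ = -155.301°: atan2( sin Δλ' cos φ₁ , cos φ₂ sin φ₁ − sin φ₂ cos φ₁ cos Δλ' ) = 189.954°.
Final bearing = (189.954° + 180°) mod 360° = 9.954°.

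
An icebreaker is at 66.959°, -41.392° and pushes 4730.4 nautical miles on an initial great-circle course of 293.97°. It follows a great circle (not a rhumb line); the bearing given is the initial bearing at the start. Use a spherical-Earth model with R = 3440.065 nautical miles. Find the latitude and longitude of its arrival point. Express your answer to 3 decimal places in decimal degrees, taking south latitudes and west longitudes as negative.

Angular distance δ = d/R = 4730.4 / 3440.065 = 1.375090 rad.
Converting: φ₁ = 1.168655 rad, θ = 5.130744 rad.
Applying the spherical law of cosines for sides, sin φ₂ = sin φ₁ cos δ + cos φ₁ sin δ cos θ = 0.334916, so φ₂ = 19.567°.
Δλ = atan2( sin θ sin δ cos φ₁ , cos δ − sin φ₁ sin φ₂ ) = atan2(-0.350809, -0.113739) = -1.884322 rad = -107.964°.
λ₂ = λ₁ + Δλ = -149.356°.

latitude 19.567°, longitude -149.356°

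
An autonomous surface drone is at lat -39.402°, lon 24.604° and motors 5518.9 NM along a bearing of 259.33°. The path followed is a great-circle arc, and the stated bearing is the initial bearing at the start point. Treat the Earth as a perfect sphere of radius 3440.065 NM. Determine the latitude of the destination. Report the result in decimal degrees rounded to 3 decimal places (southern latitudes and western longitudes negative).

The arc subtends δ = 5518.9/3440.065 = 1.604301 rad at the centre.
With φ₁ = -39.402° = -0.687695 rad and θ = 259.33° = 4.526162 rad:
sin φ₂ = sin φ₁ cos δ + cos φ₁ sin δ cos θ = (-0.634757)(-0.033498) + (0.772711)(0.999439)(-0.185152) = -0.121725
φ₂ = asin(-0.121725) = -0.122028 rad = -6.992°.
For the longitude increment, Δλ = atan2( sin θ sin δ cos φ₁, cos δ − sin φ₁ sin φ₂ ) = atan2(-0.758925, -0.110765) = -98.304°.
λ₂ = 24.604° + -98.304° = -73.700°.

latitude -6.992°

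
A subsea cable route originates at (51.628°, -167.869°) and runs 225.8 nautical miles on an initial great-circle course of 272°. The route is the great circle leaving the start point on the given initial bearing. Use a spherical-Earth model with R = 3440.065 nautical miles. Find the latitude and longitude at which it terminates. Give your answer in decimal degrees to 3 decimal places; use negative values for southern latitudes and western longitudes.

latitude 51.603°, longitude -173.927°

δ = 225.8/3440.065 = 0.065638 rad (3.7608°).
With φ₁ = 51.628° = 0.901079 rad and θ = 272° = 4.747296 rad:
Destination latitude: φ₂ = arcsin( sin φ₁ cos δ + cos φ₁ sin δ cos θ ) = arcsin(0.783730) = 51.603°.
Then Δλ = atan2(-0.040692, 0.383405) = -0.105737 rad, from sin θ sin δ cos φ₁ over cos δ − sin φ₁ sin φ₂.
Hence λ₂ = -167.869° + -6.058° = -173.927°.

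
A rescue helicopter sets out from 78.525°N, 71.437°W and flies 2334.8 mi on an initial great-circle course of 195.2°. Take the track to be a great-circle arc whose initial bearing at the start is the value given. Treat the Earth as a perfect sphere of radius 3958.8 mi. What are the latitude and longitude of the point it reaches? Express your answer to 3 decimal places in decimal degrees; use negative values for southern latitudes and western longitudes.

δ = 2334.8/3958.8 = 0.589775 rad (33.7916°).
Start latitude φ₁ = 1.370520 rad; initial bearing θ = 3.406883 rad.
Destination latitude: φ₂ = arcsin( sin φ₁ cos δ + cos φ₁ sin δ cos θ ) = arcsin(0.707680) = 45.046°.
Δλ = atan2( sin θ sin δ cos φ₁ , cos δ − sin φ₁ sin φ₂ ) = atan2(-0.029010, 0.137532) = -0.207886 rad = -11.911°.
λ₂ = -71.437° + -11.911° = -83.348°.

latitude 45.046°, longitude -83.348°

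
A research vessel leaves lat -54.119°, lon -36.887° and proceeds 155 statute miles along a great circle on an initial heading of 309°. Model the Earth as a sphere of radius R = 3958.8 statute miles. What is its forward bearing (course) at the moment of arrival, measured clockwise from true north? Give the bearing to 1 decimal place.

Central angle δ = d/R = 0.039153 rad.
With φ₁ = -54.119° = -0.944555 rad and θ = 309° = 5.393067 rad:
Destination latitude: φ₂ = arcsin( sin φ₁ cos δ + cos φ₁ sin δ cos θ ) = arcsin(-0.795177) = -52.672°.
Then Δλ = atan2(-0.017829, 0.354952) = -0.050188 rad, from sin θ sin δ cos φ₁ over cos δ − sin φ₁ sin φ₂.
λ₂ = λ₁ + Δλ = -39.763°.
The forward bearing on arrival equals the back-azimuth from the destination plus 180°.
Back-azimuth from P₂ (-52.7°, -39.8°) to P₁ (-54.1°, -36.9°), with Δλ' = λ₁ − λ₂ = 2.9°: atan2( sin Δλ' cos φ₁ , cos φ₂ sin φ₁ − sin φ₂ cos φ₁ cos Δλ' ) = 131.3°.
Final bearing = (131.3° + 180°) mod 360° = 311.3°.

final bearing 311.3°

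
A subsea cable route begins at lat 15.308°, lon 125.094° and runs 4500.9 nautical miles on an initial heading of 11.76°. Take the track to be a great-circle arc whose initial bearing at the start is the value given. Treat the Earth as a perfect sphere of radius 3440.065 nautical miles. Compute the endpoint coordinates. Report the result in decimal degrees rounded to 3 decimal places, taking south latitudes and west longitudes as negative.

latitude 78.648°, longitude -145.080°

δ = 4500.9/3440.065 = 1.308376 rad (74.9644°).
Start latitude φ₁ = 0.267175 rad; initial bearing θ = 0.205251 rad.
Destination latitude: φ₂ = arcsin( sin φ₁ cos δ + cos φ₁ sin δ cos θ ) = arcsin(0.980436) = 78.648°.
Then Δλ = atan2(0.189852, 0.000576) = 1.567765 rad, from sin θ sin δ cos φ₁ over cos δ − sin φ₁ sin φ₂.
λ₂ = 125.094° + 89.826° = 214.920°, normalized to (−180°, 180°] → -145.080°.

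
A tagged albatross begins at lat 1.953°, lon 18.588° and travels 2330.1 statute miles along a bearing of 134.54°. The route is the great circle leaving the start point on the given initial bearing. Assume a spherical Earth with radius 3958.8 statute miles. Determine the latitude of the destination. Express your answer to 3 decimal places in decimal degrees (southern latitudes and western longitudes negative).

latitude -21.152°

δ = 2330.1/3958.8 = 0.588587 rad (33.7236°).
Start latitude φ₁ = 0.034086 rad; initial bearing θ = 2.348166 rad.
Applying the spherical law of cosines for sides, sin φ₂ = sin φ₁ cos δ + cos φ₁ sin δ cos θ = -0.360841, so φ₂ = -21.152°.
Then Δλ = atan2(0.395486, 0.844023) = 0.438191 rad, from sin θ sin δ cos φ₁ over cos δ − sin φ₁ sin φ₂.
λ₂ = λ₁ + Δλ = 43.694°.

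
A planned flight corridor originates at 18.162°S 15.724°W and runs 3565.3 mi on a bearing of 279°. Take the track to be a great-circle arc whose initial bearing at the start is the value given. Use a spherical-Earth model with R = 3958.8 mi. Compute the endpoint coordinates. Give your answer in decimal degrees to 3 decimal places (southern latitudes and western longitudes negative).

Central angle δ = d/R = 0.900601 rad.
Start latitude φ₁ = -0.316987 rad; initial bearing θ = 4.869469 rad.
Applying the spherical law of cosines for sides, sin φ₂ = sin φ₁ cos δ + cos φ₁ sin δ cos θ = -0.077122, so φ₂ = -4.423°.
For the longitude increment, Δλ = atan2( sin θ sin δ cos φ₁, cos δ − sin φ₁ sin φ₂ ) = atan2(-0.735488, 0.597100) = -50.929°.
Hence λ₂ = -15.724° + -50.929° = -66.653°.

latitude -4.423°, longitude -66.653°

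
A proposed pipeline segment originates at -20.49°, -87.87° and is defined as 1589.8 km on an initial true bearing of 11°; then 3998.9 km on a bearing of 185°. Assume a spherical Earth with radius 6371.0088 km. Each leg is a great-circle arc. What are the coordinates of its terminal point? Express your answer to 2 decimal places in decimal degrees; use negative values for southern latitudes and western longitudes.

latitude -42.23°, longitude -89.12°

Apply the spherical direct solution leg by leg, carrying full precision between legs.
Leg 1: from (-20.49°, -87.87°), δ = 1589.8/6371.0088 = 0.249537 rad, θ = 11° → φ = -6.44°, λ = -85.15°.
Leg 2: from (-6.44°, -85.15°), δ = 3998.9/6371.0088 = 0.627671 rad, θ = 185° → φ = -42.23°, λ = -89.12°.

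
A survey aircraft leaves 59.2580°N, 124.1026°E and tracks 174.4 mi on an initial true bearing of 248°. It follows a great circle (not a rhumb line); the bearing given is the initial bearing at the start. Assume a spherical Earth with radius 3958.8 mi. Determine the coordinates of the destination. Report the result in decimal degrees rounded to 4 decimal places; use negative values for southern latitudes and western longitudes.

δ = 174.4/3958.8 = 0.044054 rad (2.5241°).
Converting: φ₁ = 1.034247 rad, θ = 4.328417 rad.
sin φ₂ = sin φ₁ cos δ + cos φ₁ sin δ cos θ = (0.859478)(0.999030) + (0.511173)(0.044040)(-0.374607) = 0.850211
φ₂ = asin(0.850211) = 1.016386 rad = 58.2346°.
Δλ = atan2( sin θ sin δ cos φ₁ , cos δ − sin φ₁ sin φ₂ ) = atan2(-0.020873, 0.268292) = -0.077642 rad = -4.4485°.
λ₂ = 124.1026° + -4.4485° = 119.6541°.

latitude 58.2346°, longitude 119.6541°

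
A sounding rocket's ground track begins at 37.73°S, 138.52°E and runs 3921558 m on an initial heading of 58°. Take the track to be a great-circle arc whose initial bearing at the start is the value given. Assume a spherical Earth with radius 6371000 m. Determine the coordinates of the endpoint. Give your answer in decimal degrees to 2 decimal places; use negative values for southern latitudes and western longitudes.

latitude -14.93°, longitude 168.97°

The arc subtends δ = 3921558/6371000 = 0.615533 rad at the centre.
Converting: φ₁ = -0.658513 rad, θ = 1.012291 rad.
Applying the spherical law of cosines for sides, sin φ₂ = sin φ₁ cos δ + cos φ₁ sin δ cos θ = -0.257635, so φ₂ = -14.93°.
For the longitude increment, Δλ = atan2( sin θ sin δ cos φ₁, cos δ − sin φ₁ sin φ₂ ) = atan2(0.387272, 0.658809) = 30.45°.
Hence λ₂ = 138.52° + 30.45° = 168.97°.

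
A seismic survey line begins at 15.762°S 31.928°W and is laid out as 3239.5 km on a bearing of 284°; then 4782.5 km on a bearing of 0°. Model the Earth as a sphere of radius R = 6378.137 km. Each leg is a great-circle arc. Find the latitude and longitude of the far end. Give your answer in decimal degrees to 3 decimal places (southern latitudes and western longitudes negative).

latitude 35.832°, longitude -60.325°

Apply the spherical direct solution leg by leg, carrying full precision between legs.
Leg 1: from (-15.762°, -31.928°), δ = 3239.5/6378.137 = 0.507907 rad, θ = 284° → φ = -7.130°, λ = -60.325°.
Leg 2: from (-7.130°, -60.325°), δ = 4782.5/6378.137 = 0.749827 rad, θ = 0° → φ = 35.832°, λ = -60.325°.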